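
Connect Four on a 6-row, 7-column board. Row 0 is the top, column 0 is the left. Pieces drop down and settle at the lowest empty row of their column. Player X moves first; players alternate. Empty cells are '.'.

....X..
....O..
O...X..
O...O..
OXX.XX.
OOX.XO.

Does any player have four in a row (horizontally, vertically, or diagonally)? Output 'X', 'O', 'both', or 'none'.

O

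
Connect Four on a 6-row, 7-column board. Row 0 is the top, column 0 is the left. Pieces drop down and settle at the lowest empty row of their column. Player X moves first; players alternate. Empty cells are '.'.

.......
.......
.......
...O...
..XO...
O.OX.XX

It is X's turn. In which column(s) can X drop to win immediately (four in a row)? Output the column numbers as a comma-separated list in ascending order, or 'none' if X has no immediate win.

col 0: drop X → no win
col 1: drop X → no win
col 2: drop X → no win
col 3: drop X → no win
col 4: drop X → WIN!
col 5: drop X → no win
col 6: drop X → no win

Answer: 4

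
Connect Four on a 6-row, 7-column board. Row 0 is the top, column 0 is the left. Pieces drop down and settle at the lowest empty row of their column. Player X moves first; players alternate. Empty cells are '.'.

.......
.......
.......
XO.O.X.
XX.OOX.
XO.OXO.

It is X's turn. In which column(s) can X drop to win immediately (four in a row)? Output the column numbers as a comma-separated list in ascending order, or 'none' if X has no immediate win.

col 0: drop X → WIN!
col 1: drop X → no win
col 2: drop X → no win
col 3: drop X → no win
col 4: drop X → no win
col 5: drop X → no win
col 6: drop X → no win

Answer: 0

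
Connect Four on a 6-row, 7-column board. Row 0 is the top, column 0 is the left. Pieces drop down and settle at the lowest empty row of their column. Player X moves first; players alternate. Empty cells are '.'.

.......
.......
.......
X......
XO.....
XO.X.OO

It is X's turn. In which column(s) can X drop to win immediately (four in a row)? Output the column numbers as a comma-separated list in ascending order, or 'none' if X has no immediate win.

Answer: 0

Derivation:
col 0: drop X → WIN!
col 1: drop X → no win
col 2: drop X → no win
col 3: drop X → no win
col 4: drop X → no win
col 5: drop X → no win
col 6: drop X → no win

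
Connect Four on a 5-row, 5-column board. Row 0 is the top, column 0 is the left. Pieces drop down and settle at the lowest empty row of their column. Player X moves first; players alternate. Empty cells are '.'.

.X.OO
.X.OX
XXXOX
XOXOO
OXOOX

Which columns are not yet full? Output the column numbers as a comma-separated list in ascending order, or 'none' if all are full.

col 0: top cell = '.' → open
col 1: top cell = 'X' → FULL
col 2: top cell = '.' → open
col 3: top cell = 'O' → FULL
col 4: top cell = 'O' → FULL

Answer: 0,2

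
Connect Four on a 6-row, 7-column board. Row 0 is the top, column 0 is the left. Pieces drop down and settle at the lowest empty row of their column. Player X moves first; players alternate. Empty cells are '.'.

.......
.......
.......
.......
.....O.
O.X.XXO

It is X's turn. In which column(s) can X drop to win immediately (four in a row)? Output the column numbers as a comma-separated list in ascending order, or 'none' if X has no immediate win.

col 0: drop X → no win
col 1: drop X → no win
col 2: drop X → no win
col 3: drop X → WIN!
col 4: drop X → no win
col 5: drop X → no win
col 6: drop X → no win

Answer: 3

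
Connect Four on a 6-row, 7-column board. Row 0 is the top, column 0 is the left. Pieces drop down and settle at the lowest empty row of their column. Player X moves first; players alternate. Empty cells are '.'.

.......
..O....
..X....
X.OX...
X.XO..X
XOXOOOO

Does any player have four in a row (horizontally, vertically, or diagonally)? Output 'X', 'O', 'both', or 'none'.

O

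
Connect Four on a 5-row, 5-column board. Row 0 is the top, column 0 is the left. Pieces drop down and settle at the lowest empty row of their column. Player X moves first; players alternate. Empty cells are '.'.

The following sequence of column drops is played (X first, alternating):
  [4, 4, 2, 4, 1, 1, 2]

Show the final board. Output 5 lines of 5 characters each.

Move 1: X drops in col 4, lands at row 4
Move 2: O drops in col 4, lands at row 3
Move 3: X drops in col 2, lands at row 4
Move 4: O drops in col 4, lands at row 2
Move 5: X drops in col 1, lands at row 4
Move 6: O drops in col 1, lands at row 3
Move 7: X drops in col 2, lands at row 3

Answer: .....
.....
....O
.OX.O
.XX.X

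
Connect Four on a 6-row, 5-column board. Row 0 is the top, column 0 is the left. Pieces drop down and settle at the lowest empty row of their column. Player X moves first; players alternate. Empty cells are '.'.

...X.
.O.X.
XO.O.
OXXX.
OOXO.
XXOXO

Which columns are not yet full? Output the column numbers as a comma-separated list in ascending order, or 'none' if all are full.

col 0: top cell = '.' → open
col 1: top cell = '.' → open
col 2: top cell = '.' → open
col 3: top cell = 'X' → FULL
col 4: top cell = '.' → open

Answer: 0,1,2,4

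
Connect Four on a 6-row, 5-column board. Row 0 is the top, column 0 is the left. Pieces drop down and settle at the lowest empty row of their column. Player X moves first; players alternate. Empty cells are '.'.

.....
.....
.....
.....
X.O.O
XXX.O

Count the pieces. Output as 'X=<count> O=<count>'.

X=4 O=3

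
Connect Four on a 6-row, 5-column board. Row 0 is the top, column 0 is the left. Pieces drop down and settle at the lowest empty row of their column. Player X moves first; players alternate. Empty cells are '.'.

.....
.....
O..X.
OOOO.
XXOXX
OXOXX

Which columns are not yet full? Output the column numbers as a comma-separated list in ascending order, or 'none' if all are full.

col 0: top cell = '.' → open
col 1: top cell = '.' → open
col 2: top cell = '.' → open
col 3: top cell = '.' → open
col 4: top cell = '.' → open

Answer: 0,1,2,3,4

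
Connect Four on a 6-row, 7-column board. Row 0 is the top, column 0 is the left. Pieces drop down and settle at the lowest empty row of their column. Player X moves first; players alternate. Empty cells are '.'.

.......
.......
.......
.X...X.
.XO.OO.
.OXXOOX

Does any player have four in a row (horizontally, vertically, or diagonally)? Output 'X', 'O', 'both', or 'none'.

none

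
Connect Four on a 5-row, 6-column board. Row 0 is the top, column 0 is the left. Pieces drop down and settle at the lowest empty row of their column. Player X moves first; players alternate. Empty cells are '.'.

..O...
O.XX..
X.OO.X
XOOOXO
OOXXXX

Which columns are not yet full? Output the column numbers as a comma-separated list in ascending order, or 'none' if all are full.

col 0: top cell = '.' → open
col 1: top cell = '.' → open
col 2: top cell = 'O' → FULL
col 3: top cell = '.' → open
col 4: top cell = '.' → open
col 5: top cell = '.' → open

Answer: 0,1,3,4,5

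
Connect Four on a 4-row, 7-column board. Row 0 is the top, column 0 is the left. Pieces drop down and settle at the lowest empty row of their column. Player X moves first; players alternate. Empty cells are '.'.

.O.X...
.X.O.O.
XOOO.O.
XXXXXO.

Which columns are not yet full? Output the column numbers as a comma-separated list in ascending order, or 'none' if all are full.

col 0: top cell = '.' → open
col 1: top cell = 'O' → FULL
col 2: top cell = '.' → open
col 3: top cell = 'X' → FULL
col 4: top cell = '.' → open
col 5: top cell = '.' → open
col 6: top cell = '.' → open

Answer: 0,2,4,5,6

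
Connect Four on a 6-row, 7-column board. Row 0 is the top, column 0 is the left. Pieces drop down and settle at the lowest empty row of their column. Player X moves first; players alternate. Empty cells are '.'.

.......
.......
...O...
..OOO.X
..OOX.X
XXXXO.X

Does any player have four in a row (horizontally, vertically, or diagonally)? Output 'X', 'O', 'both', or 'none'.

X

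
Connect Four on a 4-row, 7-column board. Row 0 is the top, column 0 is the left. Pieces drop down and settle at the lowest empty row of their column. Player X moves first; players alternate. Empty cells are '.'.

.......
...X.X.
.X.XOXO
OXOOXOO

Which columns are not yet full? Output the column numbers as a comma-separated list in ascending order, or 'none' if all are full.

col 0: top cell = '.' → open
col 1: top cell = '.' → open
col 2: top cell = '.' → open
col 3: top cell = '.' → open
col 4: top cell = '.' → open
col 5: top cell = '.' → open
col 6: top cell = '.' → open

Answer: 0,1,2,3,4,5,6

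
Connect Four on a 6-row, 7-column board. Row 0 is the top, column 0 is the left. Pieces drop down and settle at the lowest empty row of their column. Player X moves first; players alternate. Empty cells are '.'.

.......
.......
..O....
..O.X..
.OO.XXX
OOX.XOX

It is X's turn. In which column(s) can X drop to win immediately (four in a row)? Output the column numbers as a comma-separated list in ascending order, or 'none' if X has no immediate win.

Answer: 4

Derivation:
col 0: drop X → no win
col 1: drop X → no win
col 2: drop X → no win
col 3: drop X → no win
col 4: drop X → WIN!
col 5: drop X → no win
col 6: drop X → no win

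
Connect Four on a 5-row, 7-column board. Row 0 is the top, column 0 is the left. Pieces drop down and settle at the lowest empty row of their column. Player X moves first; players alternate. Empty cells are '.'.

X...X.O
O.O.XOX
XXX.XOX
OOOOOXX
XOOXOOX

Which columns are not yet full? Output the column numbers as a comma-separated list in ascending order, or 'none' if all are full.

Answer: 1,2,3,5

Derivation:
col 0: top cell = 'X' → FULL
col 1: top cell = '.' → open
col 2: top cell = '.' → open
col 3: top cell = '.' → open
col 4: top cell = 'X' → FULL
col 5: top cell = '.' → open
col 6: top cell = 'O' → FULL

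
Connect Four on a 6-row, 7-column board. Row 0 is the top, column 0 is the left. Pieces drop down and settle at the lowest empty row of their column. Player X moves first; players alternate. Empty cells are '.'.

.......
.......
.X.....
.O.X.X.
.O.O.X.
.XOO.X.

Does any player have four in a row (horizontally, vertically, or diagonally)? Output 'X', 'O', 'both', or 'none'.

none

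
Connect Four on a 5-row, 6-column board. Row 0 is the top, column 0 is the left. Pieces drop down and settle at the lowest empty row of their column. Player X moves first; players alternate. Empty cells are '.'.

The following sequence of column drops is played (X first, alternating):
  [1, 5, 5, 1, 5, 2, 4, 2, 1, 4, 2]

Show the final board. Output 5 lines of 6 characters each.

Move 1: X drops in col 1, lands at row 4
Move 2: O drops in col 5, lands at row 4
Move 3: X drops in col 5, lands at row 3
Move 4: O drops in col 1, lands at row 3
Move 5: X drops in col 5, lands at row 2
Move 6: O drops in col 2, lands at row 4
Move 7: X drops in col 4, lands at row 4
Move 8: O drops in col 2, lands at row 3
Move 9: X drops in col 1, lands at row 2
Move 10: O drops in col 4, lands at row 3
Move 11: X drops in col 2, lands at row 2

Answer: ......
......
.XX..X
.OO.OX
.XO.XO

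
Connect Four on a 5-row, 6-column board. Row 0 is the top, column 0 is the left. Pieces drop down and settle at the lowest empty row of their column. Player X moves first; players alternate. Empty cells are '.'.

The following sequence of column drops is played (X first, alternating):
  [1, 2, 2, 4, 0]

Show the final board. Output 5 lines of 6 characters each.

Move 1: X drops in col 1, lands at row 4
Move 2: O drops in col 2, lands at row 4
Move 3: X drops in col 2, lands at row 3
Move 4: O drops in col 4, lands at row 4
Move 5: X drops in col 0, lands at row 4

Answer: ......
......
......
..X...
XXO.O.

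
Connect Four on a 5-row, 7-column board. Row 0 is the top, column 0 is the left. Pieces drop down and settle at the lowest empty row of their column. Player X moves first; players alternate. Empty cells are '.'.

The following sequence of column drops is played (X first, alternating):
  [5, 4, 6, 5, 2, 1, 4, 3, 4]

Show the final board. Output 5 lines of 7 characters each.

Move 1: X drops in col 5, lands at row 4
Move 2: O drops in col 4, lands at row 4
Move 3: X drops in col 6, lands at row 4
Move 4: O drops in col 5, lands at row 3
Move 5: X drops in col 2, lands at row 4
Move 6: O drops in col 1, lands at row 4
Move 7: X drops in col 4, lands at row 3
Move 8: O drops in col 3, lands at row 4
Move 9: X drops in col 4, lands at row 2

Answer: .......
.......
....X..
....XO.
.OXOOXX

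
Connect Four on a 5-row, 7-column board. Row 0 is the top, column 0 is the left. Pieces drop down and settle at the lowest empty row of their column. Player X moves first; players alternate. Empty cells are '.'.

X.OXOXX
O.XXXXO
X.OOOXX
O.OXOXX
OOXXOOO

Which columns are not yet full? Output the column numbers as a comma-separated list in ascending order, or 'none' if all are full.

Answer: 1

Derivation:
col 0: top cell = 'X' → FULL
col 1: top cell = '.' → open
col 2: top cell = 'O' → FULL
col 3: top cell = 'X' → FULL
col 4: top cell = 'O' → FULL
col 5: top cell = 'X' → FULL
col 6: top cell = 'X' → FULL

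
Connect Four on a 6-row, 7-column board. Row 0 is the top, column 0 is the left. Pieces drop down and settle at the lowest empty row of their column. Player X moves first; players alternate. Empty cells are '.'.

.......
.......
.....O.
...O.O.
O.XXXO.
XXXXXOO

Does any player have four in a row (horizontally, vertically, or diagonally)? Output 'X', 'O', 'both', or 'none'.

both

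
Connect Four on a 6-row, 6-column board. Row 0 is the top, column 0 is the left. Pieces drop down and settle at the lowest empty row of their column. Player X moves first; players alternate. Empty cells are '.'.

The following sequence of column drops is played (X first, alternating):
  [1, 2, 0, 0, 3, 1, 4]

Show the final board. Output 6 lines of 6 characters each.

Move 1: X drops in col 1, lands at row 5
Move 2: O drops in col 2, lands at row 5
Move 3: X drops in col 0, lands at row 5
Move 4: O drops in col 0, lands at row 4
Move 5: X drops in col 3, lands at row 5
Move 6: O drops in col 1, lands at row 4
Move 7: X drops in col 4, lands at row 5

Answer: ......
......
......
......
OO....
XXOXX.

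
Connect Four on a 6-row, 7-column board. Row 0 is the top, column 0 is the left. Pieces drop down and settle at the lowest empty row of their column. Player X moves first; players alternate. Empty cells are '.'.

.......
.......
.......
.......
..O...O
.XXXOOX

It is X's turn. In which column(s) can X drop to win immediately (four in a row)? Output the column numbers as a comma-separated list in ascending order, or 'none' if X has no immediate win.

col 0: drop X → WIN!
col 1: drop X → no win
col 2: drop X → no win
col 3: drop X → no win
col 4: drop X → no win
col 5: drop X → no win
col 6: drop X → no win

Answer: 0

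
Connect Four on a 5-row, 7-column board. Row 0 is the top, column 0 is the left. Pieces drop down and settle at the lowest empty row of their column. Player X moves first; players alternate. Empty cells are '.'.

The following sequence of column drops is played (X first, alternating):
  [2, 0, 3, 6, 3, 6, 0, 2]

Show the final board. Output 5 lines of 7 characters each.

Answer: .......
.......
.......
X.OX..O
O.XX..O

Derivation:
Move 1: X drops in col 2, lands at row 4
Move 2: O drops in col 0, lands at row 4
Move 3: X drops in col 3, lands at row 4
Move 4: O drops in col 6, lands at row 4
Move 5: X drops in col 3, lands at row 3
Move 6: O drops in col 6, lands at row 3
Move 7: X drops in col 0, lands at row 3
Move 8: O drops in col 2, lands at row 3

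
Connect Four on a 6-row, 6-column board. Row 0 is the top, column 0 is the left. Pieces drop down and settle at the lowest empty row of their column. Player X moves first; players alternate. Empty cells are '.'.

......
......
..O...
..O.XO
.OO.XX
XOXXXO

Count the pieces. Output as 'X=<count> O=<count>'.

X=7 O=7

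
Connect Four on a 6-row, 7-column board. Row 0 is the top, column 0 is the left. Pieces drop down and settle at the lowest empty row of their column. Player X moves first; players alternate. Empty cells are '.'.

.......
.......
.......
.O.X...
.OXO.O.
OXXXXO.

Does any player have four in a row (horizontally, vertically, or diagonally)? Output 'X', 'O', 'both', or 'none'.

X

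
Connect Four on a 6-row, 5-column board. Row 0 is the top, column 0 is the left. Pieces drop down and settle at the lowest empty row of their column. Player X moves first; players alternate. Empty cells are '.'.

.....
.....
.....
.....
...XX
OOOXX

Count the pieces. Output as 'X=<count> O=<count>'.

X=4 O=3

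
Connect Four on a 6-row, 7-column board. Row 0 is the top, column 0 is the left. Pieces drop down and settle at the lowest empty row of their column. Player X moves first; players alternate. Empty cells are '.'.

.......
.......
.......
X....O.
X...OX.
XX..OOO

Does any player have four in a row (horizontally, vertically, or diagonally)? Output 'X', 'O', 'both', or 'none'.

none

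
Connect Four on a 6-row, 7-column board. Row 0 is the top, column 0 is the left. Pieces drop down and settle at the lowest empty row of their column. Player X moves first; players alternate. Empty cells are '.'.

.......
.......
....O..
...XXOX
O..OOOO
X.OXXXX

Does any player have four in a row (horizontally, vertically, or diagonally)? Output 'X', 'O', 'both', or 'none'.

both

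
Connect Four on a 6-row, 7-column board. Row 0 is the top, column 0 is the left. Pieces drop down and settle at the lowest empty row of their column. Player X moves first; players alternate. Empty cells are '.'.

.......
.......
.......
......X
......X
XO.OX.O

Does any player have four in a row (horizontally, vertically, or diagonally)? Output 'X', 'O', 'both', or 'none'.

none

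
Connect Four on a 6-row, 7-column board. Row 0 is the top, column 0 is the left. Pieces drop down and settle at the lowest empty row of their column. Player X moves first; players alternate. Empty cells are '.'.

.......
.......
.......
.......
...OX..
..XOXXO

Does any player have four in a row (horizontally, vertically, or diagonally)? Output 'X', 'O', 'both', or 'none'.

none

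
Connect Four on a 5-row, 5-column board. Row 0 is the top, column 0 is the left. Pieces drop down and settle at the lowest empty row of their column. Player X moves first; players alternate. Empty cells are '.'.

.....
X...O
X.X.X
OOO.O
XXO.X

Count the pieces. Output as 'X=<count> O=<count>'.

X=7 O=6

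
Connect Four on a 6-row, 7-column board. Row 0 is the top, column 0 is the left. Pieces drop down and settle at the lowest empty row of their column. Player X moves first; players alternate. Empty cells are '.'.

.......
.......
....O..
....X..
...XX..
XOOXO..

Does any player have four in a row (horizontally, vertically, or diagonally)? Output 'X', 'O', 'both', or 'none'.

none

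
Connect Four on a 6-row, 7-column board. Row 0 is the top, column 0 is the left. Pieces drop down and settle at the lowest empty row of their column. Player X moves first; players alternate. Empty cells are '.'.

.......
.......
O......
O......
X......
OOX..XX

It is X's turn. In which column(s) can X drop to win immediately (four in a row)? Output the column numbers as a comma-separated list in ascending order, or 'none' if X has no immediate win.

Answer: none

Derivation:
col 0: drop X → no win
col 1: drop X → no win
col 2: drop X → no win
col 3: drop X → no win
col 4: drop X → no win
col 5: drop X → no win
col 6: drop X → no win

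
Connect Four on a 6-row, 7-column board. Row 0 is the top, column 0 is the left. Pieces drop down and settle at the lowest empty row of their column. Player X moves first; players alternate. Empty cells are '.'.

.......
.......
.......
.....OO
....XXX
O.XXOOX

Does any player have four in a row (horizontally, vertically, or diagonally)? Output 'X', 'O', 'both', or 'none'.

none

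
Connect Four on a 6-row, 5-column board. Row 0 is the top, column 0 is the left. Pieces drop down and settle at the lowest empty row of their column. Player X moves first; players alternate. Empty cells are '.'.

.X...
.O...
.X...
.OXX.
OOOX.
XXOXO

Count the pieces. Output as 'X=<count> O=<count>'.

X=8 O=7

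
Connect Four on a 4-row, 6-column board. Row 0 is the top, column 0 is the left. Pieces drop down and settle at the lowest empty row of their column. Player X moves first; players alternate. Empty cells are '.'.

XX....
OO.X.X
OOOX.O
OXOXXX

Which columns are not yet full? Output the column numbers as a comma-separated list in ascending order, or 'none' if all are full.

col 0: top cell = 'X' → FULL
col 1: top cell = 'X' → FULL
col 2: top cell = '.' → open
col 3: top cell = '.' → open
col 4: top cell = '.' → open
col 5: top cell = '.' → open

Answer: 2,3,4,5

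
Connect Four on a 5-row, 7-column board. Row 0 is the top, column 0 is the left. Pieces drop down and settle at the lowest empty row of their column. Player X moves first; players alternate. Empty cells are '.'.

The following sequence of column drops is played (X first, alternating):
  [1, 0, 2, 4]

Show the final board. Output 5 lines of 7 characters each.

Answer: .......
.......
.......
.......
OXX.O..

Derivation:
Move 1: X drops in col 1, lands at row 4
Move 2: O drops in col 0, lands at row 4
Move 3: X drops in col 2, lands at row 4
Move 4: O drops in col 4, lands at row 4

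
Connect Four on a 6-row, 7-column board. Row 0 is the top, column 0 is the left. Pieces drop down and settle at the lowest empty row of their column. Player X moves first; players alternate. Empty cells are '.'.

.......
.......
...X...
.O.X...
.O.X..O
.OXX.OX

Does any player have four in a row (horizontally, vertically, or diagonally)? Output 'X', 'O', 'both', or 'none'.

X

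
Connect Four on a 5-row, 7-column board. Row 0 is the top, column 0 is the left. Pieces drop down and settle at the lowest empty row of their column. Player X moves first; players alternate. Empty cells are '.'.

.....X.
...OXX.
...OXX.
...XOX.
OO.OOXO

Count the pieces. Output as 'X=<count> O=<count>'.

X=8 O=8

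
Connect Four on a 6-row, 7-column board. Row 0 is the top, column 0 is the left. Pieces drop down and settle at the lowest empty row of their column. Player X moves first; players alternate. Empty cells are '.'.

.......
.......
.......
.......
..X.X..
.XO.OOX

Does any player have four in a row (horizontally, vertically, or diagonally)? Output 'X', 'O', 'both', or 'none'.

none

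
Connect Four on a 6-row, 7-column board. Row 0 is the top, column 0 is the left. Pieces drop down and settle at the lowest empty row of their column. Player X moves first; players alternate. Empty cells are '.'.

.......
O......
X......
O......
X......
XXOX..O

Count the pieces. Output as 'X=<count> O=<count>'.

X=5 O=4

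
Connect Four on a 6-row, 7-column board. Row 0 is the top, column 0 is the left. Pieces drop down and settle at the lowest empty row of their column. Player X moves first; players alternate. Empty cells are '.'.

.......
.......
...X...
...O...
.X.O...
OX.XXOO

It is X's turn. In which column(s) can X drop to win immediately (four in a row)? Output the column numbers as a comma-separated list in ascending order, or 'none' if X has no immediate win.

col 0: drop X → no win
col 1: drop X → no win
col 2: drop X → WIN!
col 3: drop X → no win
col 4: drop X → no win
col 5: drop X → no win
col 6: drop X → no win

Answer: 2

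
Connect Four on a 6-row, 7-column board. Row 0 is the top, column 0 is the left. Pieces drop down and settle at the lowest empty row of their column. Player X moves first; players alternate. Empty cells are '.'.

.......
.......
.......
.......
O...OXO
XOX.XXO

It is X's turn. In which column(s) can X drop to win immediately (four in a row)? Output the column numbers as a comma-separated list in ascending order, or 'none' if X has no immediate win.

col 0: drop X → no win
col 1: drop X → no win
col 2: drop X → no win
col 3: drop X → WIN!
col 4: drop X → no win
col 5: drop X → no win
col 6: drop X → no win

Answer: 3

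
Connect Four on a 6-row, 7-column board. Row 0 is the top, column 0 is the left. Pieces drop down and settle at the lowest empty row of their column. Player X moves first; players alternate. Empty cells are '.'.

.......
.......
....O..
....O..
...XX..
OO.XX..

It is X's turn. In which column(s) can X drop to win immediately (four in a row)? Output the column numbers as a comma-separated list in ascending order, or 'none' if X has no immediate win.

col 0: drop X → no win
col 1: drop X → no win
col 2: drop X → no win
col 3: drop X → no win
col 4: drop X → no win
col 5: drop X → no win
col 6: drop X → no win

Answer: none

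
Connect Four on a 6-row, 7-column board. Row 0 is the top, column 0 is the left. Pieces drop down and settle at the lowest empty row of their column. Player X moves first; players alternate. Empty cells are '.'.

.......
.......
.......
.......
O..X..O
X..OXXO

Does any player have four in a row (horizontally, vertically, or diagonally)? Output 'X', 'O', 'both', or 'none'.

none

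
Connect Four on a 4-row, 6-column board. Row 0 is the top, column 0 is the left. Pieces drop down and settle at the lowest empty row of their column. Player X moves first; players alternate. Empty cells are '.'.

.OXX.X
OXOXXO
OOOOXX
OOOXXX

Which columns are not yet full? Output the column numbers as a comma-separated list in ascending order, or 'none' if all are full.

Answer: 0,4

Derivation:
col 0: top cell = '.' → open
col 1: top cell = 'O' → FULL
col 2: top cell = 'X' → FULL
col 3: top cell = 'X' → FULL
col 4: top cell = '.' → open
col 5: top cell = 'X' → FULL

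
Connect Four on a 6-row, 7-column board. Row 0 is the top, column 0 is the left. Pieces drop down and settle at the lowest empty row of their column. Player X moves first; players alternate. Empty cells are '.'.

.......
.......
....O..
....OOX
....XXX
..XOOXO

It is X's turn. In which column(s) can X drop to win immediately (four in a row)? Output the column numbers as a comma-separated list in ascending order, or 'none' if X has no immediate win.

col 0: drop X → no win
col 1: drop X → no win
col 2: drop X → no win
col 3: drop X → WIN!
col 4: drop X → no win
col 5: drop X → no win
col 6: drop X → no win

Answer: 3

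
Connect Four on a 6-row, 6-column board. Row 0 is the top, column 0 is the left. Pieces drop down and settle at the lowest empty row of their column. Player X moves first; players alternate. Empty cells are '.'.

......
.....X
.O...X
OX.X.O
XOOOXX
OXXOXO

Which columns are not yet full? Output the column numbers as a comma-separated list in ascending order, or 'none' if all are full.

Answer: 0,1,2,3,4,5

Derivation:
col 0: top cell = '.' → open
col 1: top cell = '.' → open
col 2: top cell = '.' → open
col 3: top cell = '.' → open
col 4: top cell = '.' → open
col 5: top cell = '.' → open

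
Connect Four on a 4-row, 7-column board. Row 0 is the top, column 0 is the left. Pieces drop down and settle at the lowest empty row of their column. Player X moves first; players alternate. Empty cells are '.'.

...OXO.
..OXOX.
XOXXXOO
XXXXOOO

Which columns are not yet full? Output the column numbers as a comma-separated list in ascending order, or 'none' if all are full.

col 0: top cell = '.' → open
col 1: top cell = '.' → open
col 2: top cell = '.' → open
col 3: top cell = 'O' → FULL
col 4: top cell = 'X' → FULL
col 5: top cell = 'O' → FULL
col 6: top cell = '.' → open

Answer: 0,1,2,6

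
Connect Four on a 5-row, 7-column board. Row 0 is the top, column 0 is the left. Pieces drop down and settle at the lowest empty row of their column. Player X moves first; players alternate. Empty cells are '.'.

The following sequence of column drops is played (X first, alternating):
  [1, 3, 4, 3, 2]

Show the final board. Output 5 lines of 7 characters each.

Answer: .......
.......
.......
...O...
.XXOX..

Derivation:
Move 1: X drops in col 1, lands at row 4
Move 2: O drops in col 3, lands at row 4
Move 3: X drops in col 4, lands at row 4
Move 4: O drops in col 3, lands at row 3
Move 5: X drops in col 2, lands at row 4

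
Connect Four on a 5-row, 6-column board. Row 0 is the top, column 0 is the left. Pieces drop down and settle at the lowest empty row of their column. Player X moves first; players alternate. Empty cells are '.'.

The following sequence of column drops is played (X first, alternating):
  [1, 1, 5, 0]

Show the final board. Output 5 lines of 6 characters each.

Move 1: X drops in col 1, lands at row 4
Move 2: O drops in col 1, lands at row 3
Move 3: X drops in col 5, lands at row 4
Move 4: O drops in col 0, lands at row 4

Answer: ......
......
......
.O....
OX...X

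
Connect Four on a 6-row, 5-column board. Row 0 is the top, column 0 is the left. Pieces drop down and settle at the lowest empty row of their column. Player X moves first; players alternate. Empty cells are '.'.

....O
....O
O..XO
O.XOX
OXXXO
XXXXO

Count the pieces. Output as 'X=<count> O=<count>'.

X=10 O=9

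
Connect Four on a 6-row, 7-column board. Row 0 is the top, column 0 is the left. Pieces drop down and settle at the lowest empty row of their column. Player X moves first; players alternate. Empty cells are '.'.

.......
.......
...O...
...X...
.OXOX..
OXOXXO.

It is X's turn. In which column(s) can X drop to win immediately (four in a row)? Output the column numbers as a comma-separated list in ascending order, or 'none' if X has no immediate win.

col 0: drop X → no win
col 1: drop X → no win
col 2: drop X → no win
col 3: drop X → no win
col 4: drop X → no win
col 5: drop X → no win
col 6: drop X → no win

Answer: none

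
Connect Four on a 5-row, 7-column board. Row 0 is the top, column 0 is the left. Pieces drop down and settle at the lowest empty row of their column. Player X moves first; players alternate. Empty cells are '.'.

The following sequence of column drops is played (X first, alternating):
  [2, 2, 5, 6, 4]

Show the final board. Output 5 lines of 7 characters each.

Answer: .......
.......
.......
..O....
..X.XXO

Derivation:
Move 1: X drops in col 2, lands at row 4
Move 2: O drops in col 2, lands at row 3
Move 3: X drops in col 5, lands at row 4
Move 4: O drops in col 6, lands at row 4
Move 5: X drops in col 4, lands at row 4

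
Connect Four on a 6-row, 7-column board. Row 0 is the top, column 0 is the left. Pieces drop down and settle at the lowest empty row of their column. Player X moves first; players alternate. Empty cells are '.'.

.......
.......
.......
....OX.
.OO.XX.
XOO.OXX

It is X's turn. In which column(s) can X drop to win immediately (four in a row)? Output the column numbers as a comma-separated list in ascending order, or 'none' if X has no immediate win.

col 0: drop X → no win
col 1: drop X → no win
col 2: drop X → no win
col 3: drop X → no win
col 4: drop X → no win
col 5: drop X → WIN!
col 6: drop X → no win

Answer: 5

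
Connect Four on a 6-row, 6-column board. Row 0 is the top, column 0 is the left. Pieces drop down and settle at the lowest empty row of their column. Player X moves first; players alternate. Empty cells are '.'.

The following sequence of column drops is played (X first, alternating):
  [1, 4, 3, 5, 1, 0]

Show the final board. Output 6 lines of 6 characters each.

Answer: ......
......
......
......
.X....
OX.XOO

Derivation:
Move 1: X drops in col 1, lands at row 5
Move 2: O drops in col 4, lands at row 5
Move 3: X drops in col 3, lands at row 5
Move 4: O drops in col 5, lands at row 5
Move 5: X drops in col 1, lands at row 4
Move 6: O drops in col 0, lands at row 5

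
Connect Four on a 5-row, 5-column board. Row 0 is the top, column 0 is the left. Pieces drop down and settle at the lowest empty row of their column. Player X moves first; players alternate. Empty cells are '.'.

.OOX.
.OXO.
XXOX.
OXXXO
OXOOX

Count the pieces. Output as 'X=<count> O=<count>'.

X=10 O=10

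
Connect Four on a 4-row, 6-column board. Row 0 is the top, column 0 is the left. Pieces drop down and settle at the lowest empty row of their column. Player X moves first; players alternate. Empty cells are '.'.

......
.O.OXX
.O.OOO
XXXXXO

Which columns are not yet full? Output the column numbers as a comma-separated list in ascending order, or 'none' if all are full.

Answer: 0,1,2,3,4,5

Derivation:
col 0: top cell = '.' → open
col 1: top cell = '.' → open
col 2: top cell = '.' → open
col 3: top cell = '.' → open
col 4: top cell = '.' → open
col 5: top cell = '.' → open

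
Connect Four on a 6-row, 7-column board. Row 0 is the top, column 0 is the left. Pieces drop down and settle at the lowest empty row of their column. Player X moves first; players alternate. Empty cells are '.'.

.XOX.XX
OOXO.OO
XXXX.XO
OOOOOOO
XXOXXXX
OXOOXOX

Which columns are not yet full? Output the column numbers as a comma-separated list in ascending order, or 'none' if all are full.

col 0: top cell = '.' → open
col 1: top cell = 'X' → FULL
col 2: top cell = 'O' → FULL
col 3: top cell = 'X' → FULL
col 4: top cell = '.' → open
col 5: top cell = 'X' → FULL
col 6: top cell = 'X' → FULL

Answer: 0,4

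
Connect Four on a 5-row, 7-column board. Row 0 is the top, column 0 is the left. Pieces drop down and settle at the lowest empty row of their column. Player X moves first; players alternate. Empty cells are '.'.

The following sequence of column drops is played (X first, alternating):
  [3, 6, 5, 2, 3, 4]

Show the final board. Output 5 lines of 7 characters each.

Answer: .......
.......
.......
...X...
..OXOXO

Derivation:
Move 1: X drops in col 3, lands at row 4
Move 2: O drops in col 6, lands at row 4
Move 3: X drops in col 5, lands at row 4
Move 4: O drops in col 2, lands at row 4
Move 5: X drops in col 3, lands at row 3
Move 6: O drops in col 4, lands at row 4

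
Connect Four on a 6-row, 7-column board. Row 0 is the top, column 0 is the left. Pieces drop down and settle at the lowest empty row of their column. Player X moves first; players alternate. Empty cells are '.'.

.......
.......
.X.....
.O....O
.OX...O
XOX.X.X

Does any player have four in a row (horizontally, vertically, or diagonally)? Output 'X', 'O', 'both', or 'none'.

none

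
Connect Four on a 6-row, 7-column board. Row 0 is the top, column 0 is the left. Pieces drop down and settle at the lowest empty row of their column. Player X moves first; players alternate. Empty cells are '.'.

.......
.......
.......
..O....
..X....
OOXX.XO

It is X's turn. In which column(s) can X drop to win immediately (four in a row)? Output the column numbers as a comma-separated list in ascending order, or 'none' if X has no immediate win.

Answer: 4

Derivation:
col 0: drop X → no win
col 1: drop X → no win
col 2: drop X → no win
col 3: drop X → no win
col 4: drop X → WIN!
col 5: drop X → no win
col 6: drop X → no win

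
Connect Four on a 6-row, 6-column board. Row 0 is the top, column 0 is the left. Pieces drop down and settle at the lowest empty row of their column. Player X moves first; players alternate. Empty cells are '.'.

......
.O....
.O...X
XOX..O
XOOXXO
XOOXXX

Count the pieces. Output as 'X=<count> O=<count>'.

X=10 O=9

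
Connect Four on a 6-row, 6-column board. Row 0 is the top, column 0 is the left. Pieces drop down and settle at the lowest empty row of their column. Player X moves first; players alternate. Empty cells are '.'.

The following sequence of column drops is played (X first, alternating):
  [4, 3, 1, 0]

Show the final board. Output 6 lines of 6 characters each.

Answer: ......
......
......
......
......
OX.OX.

Derivation:
Move 1: X drops in col 4, lands at row 5
Move 2: O drops in col 3, lands at row 5
Move 3: X drops in col 1, lands at row 5
Move 4: O drops in col 0, lands at row 5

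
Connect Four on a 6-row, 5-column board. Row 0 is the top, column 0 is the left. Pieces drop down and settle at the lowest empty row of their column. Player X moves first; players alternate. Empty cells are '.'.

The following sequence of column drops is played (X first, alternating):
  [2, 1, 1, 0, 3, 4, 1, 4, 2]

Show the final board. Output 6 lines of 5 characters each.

Answer: .....
.....
.....
.X...
.XX.O
OOXXO

Derivation:
Move 1: X drops in col 2, lands at row 5
Move 2: O drops in col 1, lands at row 5
Move 3: X drops in col 1, lands at row 4
Move 4: O drops in col 0, lands at row 5
Move 5: X drops in col 3, lands at row 5
Move 6: O drops in col 4, lands at row 5
Move 7: X drops in col 1, lands at row 3
Move 8: O drops in col 4, lands at row 4
Move 9: X drops in col 2, lands at row 4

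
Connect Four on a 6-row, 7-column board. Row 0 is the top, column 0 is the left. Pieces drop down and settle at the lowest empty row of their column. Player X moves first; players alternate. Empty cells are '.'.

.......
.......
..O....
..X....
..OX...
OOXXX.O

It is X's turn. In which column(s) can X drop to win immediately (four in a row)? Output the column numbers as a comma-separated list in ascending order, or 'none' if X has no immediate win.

col 0: drop X → no win
col 1: drop X → no win
col 2: drop X → no win
col 3: drop X → no win
col 4: drop X → no win
col 5: drop X → WIN!
col 6: drop X → no win

Answer: 5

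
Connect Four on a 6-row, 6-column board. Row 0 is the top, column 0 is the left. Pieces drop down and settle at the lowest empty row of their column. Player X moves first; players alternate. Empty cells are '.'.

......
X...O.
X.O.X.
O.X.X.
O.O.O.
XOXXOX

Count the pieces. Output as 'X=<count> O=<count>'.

X=9 O=8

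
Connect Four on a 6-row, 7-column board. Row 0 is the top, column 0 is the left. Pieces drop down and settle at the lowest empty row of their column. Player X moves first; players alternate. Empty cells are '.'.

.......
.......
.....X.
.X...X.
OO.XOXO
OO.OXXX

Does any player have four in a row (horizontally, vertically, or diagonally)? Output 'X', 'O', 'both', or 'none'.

X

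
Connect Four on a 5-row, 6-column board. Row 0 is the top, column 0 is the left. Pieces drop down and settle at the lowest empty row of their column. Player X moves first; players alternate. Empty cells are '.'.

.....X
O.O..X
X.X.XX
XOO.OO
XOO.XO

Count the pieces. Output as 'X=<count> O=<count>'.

X=9 O=9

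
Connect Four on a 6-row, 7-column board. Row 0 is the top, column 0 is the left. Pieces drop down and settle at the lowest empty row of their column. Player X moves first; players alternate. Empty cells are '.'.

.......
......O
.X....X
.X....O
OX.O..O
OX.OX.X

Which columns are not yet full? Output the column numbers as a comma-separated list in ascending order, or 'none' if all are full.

col 0: top cell = '.' → open
col 1: top cell = '.' → open
col 2: top cell = '.' → open
col 3: top cell = '.' → open
col 4: top cell = '.' → open
col 5: top cell = '.' → open
col 6: top cell = '.' → open

Answer: 0,1,2,3,4,5,6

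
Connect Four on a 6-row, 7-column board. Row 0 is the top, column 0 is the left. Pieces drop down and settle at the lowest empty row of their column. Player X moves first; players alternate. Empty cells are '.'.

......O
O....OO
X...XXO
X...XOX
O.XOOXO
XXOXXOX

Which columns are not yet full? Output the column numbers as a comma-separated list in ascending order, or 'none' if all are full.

col 0: top cell = '.' → open
col 1: top cell = '.' → open
col 2: top cell = '.' → open
col 3: top cell = '.' → open
col 4: top cell = '.' → open
col 5: top cell = '.' → open
col 6: top cell = 'O' → FULL

Answer: 0,1,2,3,4,5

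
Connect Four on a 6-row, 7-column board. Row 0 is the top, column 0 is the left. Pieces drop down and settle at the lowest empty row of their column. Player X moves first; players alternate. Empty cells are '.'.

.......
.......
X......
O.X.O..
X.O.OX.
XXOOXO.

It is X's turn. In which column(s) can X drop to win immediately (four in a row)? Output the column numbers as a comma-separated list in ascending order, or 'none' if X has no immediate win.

Answer: none

Derivation:
col 0: drop X → no win
col 1: drop X → no win
col 2: drop X → no win
col 3: drop X → no win
col 4: drop X → no win
col 5: drop X → no win
col 6: drop X → no win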